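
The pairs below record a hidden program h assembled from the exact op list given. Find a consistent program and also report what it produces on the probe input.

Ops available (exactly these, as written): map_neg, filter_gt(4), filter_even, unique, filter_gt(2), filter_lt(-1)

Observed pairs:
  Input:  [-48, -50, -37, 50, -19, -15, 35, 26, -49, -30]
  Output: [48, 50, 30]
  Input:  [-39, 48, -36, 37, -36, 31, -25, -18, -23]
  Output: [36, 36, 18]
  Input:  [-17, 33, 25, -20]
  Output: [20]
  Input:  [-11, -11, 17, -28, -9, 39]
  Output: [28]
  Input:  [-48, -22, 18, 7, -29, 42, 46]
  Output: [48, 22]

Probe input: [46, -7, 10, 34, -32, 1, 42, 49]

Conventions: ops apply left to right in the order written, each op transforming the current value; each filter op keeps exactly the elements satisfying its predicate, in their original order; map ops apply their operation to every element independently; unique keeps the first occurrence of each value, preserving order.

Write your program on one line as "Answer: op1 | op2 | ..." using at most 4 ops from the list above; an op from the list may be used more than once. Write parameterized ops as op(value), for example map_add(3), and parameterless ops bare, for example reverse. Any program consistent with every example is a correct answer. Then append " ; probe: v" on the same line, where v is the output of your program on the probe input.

filter_even | map_neg | filter_gt(2) ; probe: [32]

Check, running the answer program on each example:
  [-48, -50, -37, 50, -19, -15, 35, 26, -49, -30] -> [-48, -50, 50, 26, -30] -> [48, 50, -50, -26, 30] -> [48, 50, 30]
  [-39, 48, -36, 37, -36, 31, -25, -18, -23] -> [48, -36, -36, -18] -> [-48, 36, 36, 18] -> [36, 36, 18]
  [-17, 33, 25, -20] -> [-20] -> [20] -> [20]
  [-11, -11, 17, -28, -9, 39] -> [-28] -> [28] -> [28]
  [-48, -22, 18, 7, -29, 42, 46] -> [-48, -22, 18, 42, 46] -> [48, 22, -18, -42, -46] -> [48, 22]
  probe: [46, -7, 10, 34, -32, 1, 42, 49] -> [46, 10, 34, -32, 42] -> [-46, -10, -34, 32, -42] -> [32]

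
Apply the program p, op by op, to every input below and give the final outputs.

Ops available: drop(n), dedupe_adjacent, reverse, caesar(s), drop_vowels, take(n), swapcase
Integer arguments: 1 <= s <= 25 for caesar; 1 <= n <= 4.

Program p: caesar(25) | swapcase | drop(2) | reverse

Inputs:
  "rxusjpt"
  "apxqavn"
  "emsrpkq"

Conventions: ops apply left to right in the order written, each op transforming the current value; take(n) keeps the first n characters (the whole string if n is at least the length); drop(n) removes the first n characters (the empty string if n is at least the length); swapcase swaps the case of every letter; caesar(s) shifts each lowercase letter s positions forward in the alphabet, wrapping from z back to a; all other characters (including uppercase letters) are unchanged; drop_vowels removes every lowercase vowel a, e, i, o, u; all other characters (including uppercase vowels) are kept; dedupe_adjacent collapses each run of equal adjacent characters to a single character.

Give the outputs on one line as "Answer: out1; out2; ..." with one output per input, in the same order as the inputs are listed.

Execution, op by op:
  "rxusjpt" -> "qwtrios" -> "QWTRIOS" -> "TRIOS" -> "SOIRT"
  "apxqavn" -> "zowpzum" -> "ZOWPZUM" -> "WPZUM" -> "MUZPW"
  "emsrpkq" -> "dlrqojp" -> "DLRQOJP" -> "RQOJP" -> "PJOQR"

"SOIRT"; "MUZPW"; "PJOQR"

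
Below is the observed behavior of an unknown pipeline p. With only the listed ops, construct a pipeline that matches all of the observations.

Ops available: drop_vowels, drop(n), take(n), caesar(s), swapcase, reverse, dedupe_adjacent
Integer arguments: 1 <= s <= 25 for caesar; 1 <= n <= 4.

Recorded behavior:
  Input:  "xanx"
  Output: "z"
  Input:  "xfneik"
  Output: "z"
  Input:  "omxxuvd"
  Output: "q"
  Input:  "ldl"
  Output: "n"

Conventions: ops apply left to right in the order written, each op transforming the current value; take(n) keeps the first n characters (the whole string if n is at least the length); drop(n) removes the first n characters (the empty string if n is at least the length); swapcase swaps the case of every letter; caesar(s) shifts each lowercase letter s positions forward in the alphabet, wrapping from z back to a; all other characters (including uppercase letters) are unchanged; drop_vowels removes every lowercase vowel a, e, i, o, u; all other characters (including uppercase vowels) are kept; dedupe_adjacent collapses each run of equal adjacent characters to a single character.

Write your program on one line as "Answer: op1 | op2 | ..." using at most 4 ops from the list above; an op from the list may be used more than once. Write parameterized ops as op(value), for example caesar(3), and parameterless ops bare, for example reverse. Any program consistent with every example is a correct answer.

caesar(1) | take(1) | caesar(9) | caesar(18)

Check, running the answer program on each example:
  "xanx" -> "yboy" -> "y" -> "h" -> "z"
  "xfneik" -> "ygofjl" -> "y" -> "h" -> "z"
  "omxxuvd" -> "pnyyvwe" -> "p" -> "y" -> "q"
  "ldl" -> "mem" -> "m" -> "v" -> "n"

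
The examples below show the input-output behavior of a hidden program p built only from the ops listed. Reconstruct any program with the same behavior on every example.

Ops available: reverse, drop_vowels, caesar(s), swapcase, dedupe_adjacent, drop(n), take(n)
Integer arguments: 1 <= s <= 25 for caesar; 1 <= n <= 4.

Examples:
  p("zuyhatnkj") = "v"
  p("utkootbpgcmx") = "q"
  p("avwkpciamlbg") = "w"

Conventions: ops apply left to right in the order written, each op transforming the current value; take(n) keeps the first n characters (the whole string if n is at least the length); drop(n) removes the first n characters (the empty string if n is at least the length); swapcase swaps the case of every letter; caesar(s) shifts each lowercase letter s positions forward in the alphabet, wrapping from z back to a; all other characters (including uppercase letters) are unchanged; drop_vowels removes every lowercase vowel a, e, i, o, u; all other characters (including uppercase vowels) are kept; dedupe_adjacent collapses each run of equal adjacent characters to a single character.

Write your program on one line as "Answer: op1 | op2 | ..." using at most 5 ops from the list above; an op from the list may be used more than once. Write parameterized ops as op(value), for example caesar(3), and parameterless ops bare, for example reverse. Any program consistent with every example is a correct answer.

caesar(22) | swapcase | take(1) | swapcase

Check, running the answer program on each example:
  "zuyhatnkj" -> "vqudwpjgf" -> "VQUDWPJGF" -> "V" -> "v"
  "utkootbpgcmx" -> "qpgkkpxlcyit" -> "QPGKKPXLCYIT" -> "Q" -> "q"
  "avwkpciamlbg" -> "wrsglyewihxc" -> "WRSGLYEWIHXC" -> "W" -> "w"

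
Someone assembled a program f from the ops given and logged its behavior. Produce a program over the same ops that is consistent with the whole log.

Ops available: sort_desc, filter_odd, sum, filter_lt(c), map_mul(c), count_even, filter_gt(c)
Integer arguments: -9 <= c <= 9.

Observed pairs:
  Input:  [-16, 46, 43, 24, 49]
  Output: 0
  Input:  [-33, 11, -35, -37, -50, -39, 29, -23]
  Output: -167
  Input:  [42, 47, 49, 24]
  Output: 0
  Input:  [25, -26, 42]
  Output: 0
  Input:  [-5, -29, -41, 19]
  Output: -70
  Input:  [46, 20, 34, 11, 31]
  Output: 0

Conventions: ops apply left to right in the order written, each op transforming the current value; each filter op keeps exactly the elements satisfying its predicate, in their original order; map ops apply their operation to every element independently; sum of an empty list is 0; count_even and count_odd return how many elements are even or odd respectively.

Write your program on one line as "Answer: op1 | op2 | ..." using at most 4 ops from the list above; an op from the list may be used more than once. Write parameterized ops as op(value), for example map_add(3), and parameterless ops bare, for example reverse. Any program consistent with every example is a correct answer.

filter_lt(-6) | filter_odd | sum

Check, running the answer program on each example:
  [-16, 46, 43, 24, 49] -> [-16] -> [] -> 0
  [-33, 11, -35, -37, -50, -39, 29, -23] -> [-33, -35, -37, -50, -39, -23] -> [-33, -35, -37, -39, -23] -> -167
  [42, 47, 49, 24] -> [] -> [] -> 0
  [25, -26, 42] -> [-26] -> [] -> 0
  [-5, -29, -41, 19] -> [-29, -41] -> [-29, -41] -> -70
  [46, 20, 34, 11, 31] -> [] -> [] -> 0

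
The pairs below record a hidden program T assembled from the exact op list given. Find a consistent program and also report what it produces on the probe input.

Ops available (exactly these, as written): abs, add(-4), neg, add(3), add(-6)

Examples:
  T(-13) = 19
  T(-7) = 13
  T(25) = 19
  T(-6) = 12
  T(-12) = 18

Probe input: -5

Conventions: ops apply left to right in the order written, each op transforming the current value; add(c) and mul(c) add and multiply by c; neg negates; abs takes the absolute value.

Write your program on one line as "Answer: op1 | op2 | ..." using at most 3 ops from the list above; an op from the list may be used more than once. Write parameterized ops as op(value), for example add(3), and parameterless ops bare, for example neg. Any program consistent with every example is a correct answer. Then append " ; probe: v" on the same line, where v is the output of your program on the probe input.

add(-6) | abs ; probe: 11

Check, running the answer program on each example:
  -13 -> -19 -> 19
  -7 -> -13 -> 13
  25 -> 19 -> 19
  -6 -> -12 -> 12
  -12 -> -18 -> 18
  probe: -5 -> -11 -> 11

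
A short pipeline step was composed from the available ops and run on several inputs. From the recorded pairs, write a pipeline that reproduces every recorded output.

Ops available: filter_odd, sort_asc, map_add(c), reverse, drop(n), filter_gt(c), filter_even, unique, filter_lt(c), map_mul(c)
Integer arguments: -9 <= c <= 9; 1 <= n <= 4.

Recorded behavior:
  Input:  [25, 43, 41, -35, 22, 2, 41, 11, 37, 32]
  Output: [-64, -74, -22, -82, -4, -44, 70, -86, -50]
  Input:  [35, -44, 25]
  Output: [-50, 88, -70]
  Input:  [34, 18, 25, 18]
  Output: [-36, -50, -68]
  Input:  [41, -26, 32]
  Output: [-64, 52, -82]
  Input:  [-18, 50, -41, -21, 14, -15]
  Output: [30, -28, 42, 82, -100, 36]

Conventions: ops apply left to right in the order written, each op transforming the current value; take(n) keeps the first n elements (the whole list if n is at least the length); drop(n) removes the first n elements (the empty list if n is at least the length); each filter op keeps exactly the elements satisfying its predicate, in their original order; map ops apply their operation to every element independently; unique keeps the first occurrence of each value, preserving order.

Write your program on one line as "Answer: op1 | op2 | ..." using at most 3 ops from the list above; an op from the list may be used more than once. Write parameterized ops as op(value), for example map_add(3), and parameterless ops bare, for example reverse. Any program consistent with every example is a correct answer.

reverse | map_mul(-2) | unique

Check, running the answer program on each example:
  [25, 43, 41, -35, 22, 2, 41, 11, 37, 32] -> [32, 37, 11, 41, 2, 22, -35, 41, 43, 25] -> [-64, -74, -22, -82, -4, -44, 70, -82, -86, -50] -> [-64, -74, -22, -82, -4, -44, 70, -86, -50]
  [35, -44, 25] -> [25, -44, 35] -> [-50, 88, -70] -> [-50, 88, -70]
  [34, 18, 25, 18] -> [18, 25, 18, 34] -> [-36, -50, -36, -68] -> [-36, -50, -68]
  [41, -26, 32] -> [32, -26, 41] -> [-64, 52, -82] -> [-64, 52, -82]
  [-18, 50, -41, -21, 14, -15] -> [-15, 14, -21, -41, 50, -18] -> [30, -28, 42, 82, -100, 36] -> [30, -28, 42, 82, -100, 36]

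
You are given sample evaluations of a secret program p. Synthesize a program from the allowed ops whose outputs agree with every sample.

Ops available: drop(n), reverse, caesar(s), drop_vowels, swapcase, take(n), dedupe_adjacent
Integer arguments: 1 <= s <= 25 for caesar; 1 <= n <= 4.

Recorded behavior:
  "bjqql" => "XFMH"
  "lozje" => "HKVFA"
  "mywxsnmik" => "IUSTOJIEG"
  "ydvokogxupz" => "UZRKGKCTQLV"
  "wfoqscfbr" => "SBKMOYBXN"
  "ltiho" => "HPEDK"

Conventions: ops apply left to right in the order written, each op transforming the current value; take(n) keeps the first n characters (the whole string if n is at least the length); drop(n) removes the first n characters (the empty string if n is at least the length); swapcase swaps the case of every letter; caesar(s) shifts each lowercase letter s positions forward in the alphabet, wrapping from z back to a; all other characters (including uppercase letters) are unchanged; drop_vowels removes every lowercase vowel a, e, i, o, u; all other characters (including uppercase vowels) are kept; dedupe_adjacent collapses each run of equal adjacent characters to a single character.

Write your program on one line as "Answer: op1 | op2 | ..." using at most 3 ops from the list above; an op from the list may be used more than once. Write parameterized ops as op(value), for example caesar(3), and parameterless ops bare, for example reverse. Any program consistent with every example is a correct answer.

caesar(22) | dedupe_adjacent | swapcase

Check, running the answer program on each example:
  "bjqql" -> "xfmmh" -> "xfmh" -> "XFMH"
  "lozje" -> "hkvfa" -> "hkvfa" -> "HKVFA"
  "mywxsnmik" -> "iustojieg" -> "iustojieg" -> "IUSTOJIEG"
  "ydvokogxupz" -> "uzrkgkctqlv" -> "uzrkgkctqlv" -> "UZRKGKCTQLV"
  "wfoqscfbr" -> "sbkmoybxn" -> "sbkmoybxn" -> "SBKMOYBXN"
  "ltiho" -> "hpedk" -> "hpedk" -> "HPEDK"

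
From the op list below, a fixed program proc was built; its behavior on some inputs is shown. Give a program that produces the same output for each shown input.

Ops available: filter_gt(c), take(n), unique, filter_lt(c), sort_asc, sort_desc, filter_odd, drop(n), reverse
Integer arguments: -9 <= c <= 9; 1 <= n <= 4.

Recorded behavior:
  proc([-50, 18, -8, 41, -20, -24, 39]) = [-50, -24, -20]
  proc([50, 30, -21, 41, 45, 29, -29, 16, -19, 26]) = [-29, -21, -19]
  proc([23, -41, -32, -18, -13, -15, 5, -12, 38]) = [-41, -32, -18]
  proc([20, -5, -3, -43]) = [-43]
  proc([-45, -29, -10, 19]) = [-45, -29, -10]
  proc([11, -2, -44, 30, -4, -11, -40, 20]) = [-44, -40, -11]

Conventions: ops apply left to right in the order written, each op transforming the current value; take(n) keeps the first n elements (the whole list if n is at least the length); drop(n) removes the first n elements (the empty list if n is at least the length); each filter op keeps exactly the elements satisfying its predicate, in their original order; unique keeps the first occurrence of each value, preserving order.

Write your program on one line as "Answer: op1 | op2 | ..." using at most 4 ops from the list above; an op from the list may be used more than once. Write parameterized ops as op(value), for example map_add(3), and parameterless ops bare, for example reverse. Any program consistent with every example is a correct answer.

filter_lt(-7) | sort_asc | take(3)

Check, running the answer program on each example:
  [-50, 18, -8, 41, -20, -24, 39] -> [-50, -8, -20, -24] -> [-50, -24, -20, -8] -> [-50, -24, -20]
  [50, 30, -21, 41, 45, 29, -29, 16, -19, 26] -> [-21, -29, -19] -> [-29, -21, -19] -> [-29, -21, -19]
  [23, -41, -32, -18, -13, -15, 5, -12, 38] -> [-41, -32, -18, -13, -15, -12] -> [-41, -32, -18, -15, -13, -12] -> [-41, -32, -18]
  [20, -5, -3, -43] -> [-43] -> [-43] -> [-43]
  [-45, -29, -10, 19] -> [-45, -29, -10] -> [-45, -29, -10] -> [-45, -29, -10]
  [11, -2, -44, 30, -4, -11, -40, 20] -> [-44, -11, -40] -> [-44, -40, -11] -> [-44, -40, -11]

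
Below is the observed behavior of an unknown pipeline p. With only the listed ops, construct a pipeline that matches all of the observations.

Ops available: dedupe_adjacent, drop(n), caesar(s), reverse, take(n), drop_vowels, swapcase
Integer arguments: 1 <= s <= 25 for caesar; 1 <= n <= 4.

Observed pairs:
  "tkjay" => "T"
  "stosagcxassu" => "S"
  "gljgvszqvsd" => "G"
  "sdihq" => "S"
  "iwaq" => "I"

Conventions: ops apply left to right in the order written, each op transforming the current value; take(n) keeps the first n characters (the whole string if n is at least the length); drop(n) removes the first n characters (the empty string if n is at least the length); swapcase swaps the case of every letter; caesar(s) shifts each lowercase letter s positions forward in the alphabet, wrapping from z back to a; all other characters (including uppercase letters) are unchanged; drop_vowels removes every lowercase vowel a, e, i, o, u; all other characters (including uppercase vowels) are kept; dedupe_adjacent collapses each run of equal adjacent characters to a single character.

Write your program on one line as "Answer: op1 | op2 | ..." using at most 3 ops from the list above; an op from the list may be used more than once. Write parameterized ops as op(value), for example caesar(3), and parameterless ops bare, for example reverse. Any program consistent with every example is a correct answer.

take(1) | swapcase

Check, running the answer program on each example:
  "tkjay" -> "t" -> "T"
  "stosagcxassu" -> "s" -> "S"
  "gljgvszqvsd" -> "g" -> "G"
  "sdihq" -> "s" -> "S"
  "iwaq" -> "i" -> "I"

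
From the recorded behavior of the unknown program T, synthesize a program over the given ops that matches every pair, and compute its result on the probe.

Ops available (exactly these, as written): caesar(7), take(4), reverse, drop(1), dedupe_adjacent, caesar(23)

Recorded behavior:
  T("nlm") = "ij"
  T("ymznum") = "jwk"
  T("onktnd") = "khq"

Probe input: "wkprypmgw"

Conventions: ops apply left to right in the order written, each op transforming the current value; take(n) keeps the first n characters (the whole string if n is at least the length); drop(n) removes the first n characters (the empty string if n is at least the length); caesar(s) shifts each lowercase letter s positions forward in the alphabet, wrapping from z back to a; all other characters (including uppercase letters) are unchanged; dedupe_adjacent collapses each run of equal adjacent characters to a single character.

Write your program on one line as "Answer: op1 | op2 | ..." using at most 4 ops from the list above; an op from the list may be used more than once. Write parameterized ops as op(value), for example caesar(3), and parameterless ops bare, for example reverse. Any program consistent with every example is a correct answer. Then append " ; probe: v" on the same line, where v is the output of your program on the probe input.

caesar(23) | take(4) | drop(1) ; probe: "hmo"

Check, running the answer program on each example:
  "nlm" -> "kij" -> "kij" -> "ij"
  "ymznum" -> "vjwkrj" -> "vjwk" -> "jwk"
  "onktnd" -> "lkhqka" -> "lkhq" -> "khq"
  probe: "wkprypmgw" -> "thmovmjdt" -> "thmo" -> "hmo"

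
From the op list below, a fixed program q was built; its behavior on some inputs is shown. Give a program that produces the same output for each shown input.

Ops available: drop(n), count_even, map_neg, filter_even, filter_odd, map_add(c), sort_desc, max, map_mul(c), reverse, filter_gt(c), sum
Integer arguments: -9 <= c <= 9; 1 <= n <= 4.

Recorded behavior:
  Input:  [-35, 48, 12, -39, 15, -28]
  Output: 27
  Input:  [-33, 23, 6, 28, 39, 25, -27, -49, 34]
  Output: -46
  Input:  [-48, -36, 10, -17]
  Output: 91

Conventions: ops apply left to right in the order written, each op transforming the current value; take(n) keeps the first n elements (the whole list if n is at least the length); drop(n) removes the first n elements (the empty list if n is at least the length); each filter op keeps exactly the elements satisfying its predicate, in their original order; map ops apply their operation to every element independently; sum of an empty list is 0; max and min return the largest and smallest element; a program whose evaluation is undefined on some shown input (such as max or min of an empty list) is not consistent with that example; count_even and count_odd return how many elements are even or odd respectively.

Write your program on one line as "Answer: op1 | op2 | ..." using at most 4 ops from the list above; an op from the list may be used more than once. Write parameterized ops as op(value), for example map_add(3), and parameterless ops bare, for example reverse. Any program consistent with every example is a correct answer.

map_neg | sort_desc | sum

Check, running the answer program on each example:
  [-35, 48, 12, -39, 15, -28] -> [35, -48, -12, 39, -15, 28] -> [39, 35, 28, -12, -15, -48] -> 27
  [-33, 23, 6, 28, 39, 25, -27, -49, 34] -> [33, -23, -6, -28, -39, -25, 27, 49, -34] -> [49, 33, 27, -6, -23, -25, -28, -34, -39] -> -46
  [-48, -36, 10, -17] -> [48, 36, -10, 17] -> [48, 36, 17, -10] -> 91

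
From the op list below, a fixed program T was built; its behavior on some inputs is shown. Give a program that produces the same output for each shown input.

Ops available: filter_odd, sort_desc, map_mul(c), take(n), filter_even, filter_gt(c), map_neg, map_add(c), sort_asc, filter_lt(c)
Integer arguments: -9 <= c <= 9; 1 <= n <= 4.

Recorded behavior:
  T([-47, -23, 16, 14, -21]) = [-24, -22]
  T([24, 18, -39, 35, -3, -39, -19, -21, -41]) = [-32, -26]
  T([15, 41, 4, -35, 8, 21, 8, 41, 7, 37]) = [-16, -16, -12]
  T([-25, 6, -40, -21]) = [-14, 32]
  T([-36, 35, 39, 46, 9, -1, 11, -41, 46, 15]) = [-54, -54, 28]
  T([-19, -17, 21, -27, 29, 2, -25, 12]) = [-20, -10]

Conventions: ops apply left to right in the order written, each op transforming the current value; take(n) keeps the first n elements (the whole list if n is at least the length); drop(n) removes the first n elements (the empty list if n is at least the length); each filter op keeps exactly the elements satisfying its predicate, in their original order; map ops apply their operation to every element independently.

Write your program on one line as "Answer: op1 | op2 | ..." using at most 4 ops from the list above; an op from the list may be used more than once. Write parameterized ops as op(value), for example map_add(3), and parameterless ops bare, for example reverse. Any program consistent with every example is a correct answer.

filter_even | map_mul(-1) | sort_asc | map_add(-8)

Check, running the answer program on each example:
  [-47, -23, 16, 14, -21] -> [16, 14] -> [-16, -14] -> [-16, -14] -> [-24, -22]
  [24, 18, -39, 35, -3, -39, -19, -21, -41] -> [24, 18] -> [-24, -18] -> [-24, -18] -> [-32, -26]
  [15, 41, 4, -35, 8, 21, 8, 41, 7, 37] -> [4, 8, 8] -> [-4, -8, -8] -> [-8, -8, -4] -> [-16, -16, -12]
  [-25, 6, -40, -21] -> [6, -40] -> [-6, 40] -> [-6, 40] -> [-14, 32]
  [-36, 35, 39, 46, 9, -1, 11, -41, 46, 15] -> [-36, 46, 46] -> [36, -46, -46] -> [-46, -46, 36] -> [-54, -54, 28]
  [-19, -17, 21, -27, 29, 2, -25, 12] -> [2, 12] -> [-2, -12] -> [-12, -2] -> [-20, -10]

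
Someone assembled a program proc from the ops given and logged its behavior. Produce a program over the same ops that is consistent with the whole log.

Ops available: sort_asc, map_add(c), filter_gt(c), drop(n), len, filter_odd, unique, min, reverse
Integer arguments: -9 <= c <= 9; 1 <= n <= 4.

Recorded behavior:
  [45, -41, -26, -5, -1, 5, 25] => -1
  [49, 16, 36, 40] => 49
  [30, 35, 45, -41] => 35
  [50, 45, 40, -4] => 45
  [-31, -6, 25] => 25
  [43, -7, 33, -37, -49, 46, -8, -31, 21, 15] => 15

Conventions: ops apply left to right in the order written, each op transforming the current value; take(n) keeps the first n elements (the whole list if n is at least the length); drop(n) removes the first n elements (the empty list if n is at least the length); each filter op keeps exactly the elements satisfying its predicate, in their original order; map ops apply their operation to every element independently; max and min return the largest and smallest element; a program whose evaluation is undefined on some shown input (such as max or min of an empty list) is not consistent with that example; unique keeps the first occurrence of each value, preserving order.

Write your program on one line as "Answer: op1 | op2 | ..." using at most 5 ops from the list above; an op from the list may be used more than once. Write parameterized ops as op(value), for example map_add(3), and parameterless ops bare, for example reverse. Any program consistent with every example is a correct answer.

sort_asc | reverse | filter_gt(-4) | filter_odd | min

Check, running the answer program on each example:
  [45, -41, -26, -5, -1, 5, 25] -> [-41, -26, -5, -1, 5, 25, 45] -> [45, 25, 5, -1, -5, -26, -41] -> [45, 25, 5, -1] -> [45, 25, 5, -1] -> -1
  [49, 16, 36, 40] -> [16, 36, 40, 49] -> [49, 40, 36, 16] -> [49, 40, 36, 16] -> [49] -> 49
  [30, 35, 45, -41] -> [-41, 30, 35, 45] -> [45, 35, 30, -41] -> [45, 35, 30] -> [45, 35] -> 35
  [50, 45, 40, -4] -> [-4, 40, 45, 50] -> [50, 45, 40, -4] -> [50, 45, 40] -> [45] -> 45
  [-31, -6, 25] -> [-31, -6, 25] -> [25, -6, -31] -> [25] -> [25] -> 25
  [43, -7, 33, -37, -49, 46, -8, -31, 21, 15] -> [-49, -37, -31, -8, -7, 15, 21, 33, 43, 46] -> [46, 43, 33, 21, 15, -7, -8, -31, -37, -49] -> [46, 43, 33, 21, 15] -> [43, 33, 21, 15] -> 15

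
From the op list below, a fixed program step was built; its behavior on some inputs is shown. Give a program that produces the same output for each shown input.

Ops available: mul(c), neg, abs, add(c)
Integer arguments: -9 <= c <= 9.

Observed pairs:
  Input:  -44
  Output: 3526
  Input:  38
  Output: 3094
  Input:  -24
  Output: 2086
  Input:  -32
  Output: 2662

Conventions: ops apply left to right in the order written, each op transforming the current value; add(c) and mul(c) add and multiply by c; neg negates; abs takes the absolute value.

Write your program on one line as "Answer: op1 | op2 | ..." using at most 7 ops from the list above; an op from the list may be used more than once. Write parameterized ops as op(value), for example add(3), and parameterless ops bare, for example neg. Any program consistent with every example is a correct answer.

abs | add(5) | mul(9) | mul(-8) | add(2) | neg

Check, running the answer program on each example:
  -44 -> 44 -> 49 -> 441 -> -3528 -> -3526 -> 3526
  38 -> 38 -> 43 -> 387 -> -3096 -> -3094 -> 3094
  -24 -> 24 -> 29 -> 261 -> -2088 -> -2086 -> 2086
  -32 -> 32 -> 37 -> 333 -> -2664 -> -2662 -> 2662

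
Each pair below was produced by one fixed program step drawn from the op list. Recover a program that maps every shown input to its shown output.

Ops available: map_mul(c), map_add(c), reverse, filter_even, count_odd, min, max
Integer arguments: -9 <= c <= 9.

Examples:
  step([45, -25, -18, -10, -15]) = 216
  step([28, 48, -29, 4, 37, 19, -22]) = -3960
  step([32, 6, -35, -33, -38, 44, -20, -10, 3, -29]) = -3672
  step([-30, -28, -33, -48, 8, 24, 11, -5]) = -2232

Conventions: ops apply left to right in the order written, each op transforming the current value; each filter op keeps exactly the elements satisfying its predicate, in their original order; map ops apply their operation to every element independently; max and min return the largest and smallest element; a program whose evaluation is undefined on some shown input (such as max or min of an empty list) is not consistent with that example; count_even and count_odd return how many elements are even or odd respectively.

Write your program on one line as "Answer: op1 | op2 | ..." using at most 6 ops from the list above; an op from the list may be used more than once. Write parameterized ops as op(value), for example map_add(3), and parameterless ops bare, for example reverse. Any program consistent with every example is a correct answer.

filter_even | map_add(7) | map_mul(-8) | map_mul(9) | min

Check, running the answer program on each example:
  [45, -25, -18, -10, -15] -> [-18, -10] -> [-11, -3] -> [88, 24] -> [792, 216] -> 216
  [28, 48, -29, 4, 37, 19, -22] -> [28, 48, 4, -22] -> [35, 55, 11, -15] -> [-280, -440, -88, 120] -> [-2520, -3960, -792, 1080] -> -3960
  [32, 6, -35, -33, -38, 44, -20, -10, 3, -29] -> [32, 6, -38, 44, -20, -10] -> [39, 13, -31, 51, -13, -3] -> [-312, -104, 248, -408, 104, 24] -> [-2808, -936, 2232, -3672, 936, 216] -> -3672
  [-30, -28, -33, -48, 8, 24, 11, -5] -> [-30, -28, -48, 8, 24] -> [-23, -21, -41, 15, 31] -> [184, 168, 328, -120, -248] -> [1656, 1512, 2952, -1080, -2232] -> -2232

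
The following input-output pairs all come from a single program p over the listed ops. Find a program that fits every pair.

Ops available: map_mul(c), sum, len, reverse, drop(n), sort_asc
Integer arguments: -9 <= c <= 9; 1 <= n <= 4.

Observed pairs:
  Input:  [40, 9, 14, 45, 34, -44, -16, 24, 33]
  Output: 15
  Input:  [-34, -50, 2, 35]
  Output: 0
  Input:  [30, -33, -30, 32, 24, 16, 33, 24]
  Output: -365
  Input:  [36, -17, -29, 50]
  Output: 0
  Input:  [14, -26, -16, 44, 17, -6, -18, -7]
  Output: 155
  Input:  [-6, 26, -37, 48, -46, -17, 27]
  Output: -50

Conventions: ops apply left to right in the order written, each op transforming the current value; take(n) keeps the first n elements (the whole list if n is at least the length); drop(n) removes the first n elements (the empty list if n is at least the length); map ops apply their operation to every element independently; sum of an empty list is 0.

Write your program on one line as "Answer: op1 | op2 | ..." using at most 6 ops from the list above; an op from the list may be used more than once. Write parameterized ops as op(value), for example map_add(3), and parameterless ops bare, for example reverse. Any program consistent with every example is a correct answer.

drop(2) | map_mul(-5) | drop(1) | drop(2) | sum

Check, running the answer program on each example:
  [40, 9, 14, 45, 34, -44, -16, 24, 33] -> [14, 45, 34, -44, -16, 24, 33] -> [-70, -225, -170, 220, 80, -120, -165] -> [-225, -170, 220, 80, -120, -165] -> [220, 80, -120, -165] -> 15
  [-34, -50, 2, 35] -> [2, 35] -> [-10, -175] -> [-175] -> [] -> 0
  [30, -33, -30, 32, 24, 16, 33, 24] -> [-30, 32, 24, 16, 33, 24] -> [150, -160, -120, -80, -165, -120] -> [-160, -120, -80, -165, -120] -> [-80, -165, -120] -> -365
  [36, -17, -29, 50] -> [-29, 50] -> [145, -250] -> [-250] -> [] -> 0
  [14, -26, -16, 44, 17, -6, -18, -7] -> [-16, 44, 17, -6, -18, -7] -> [80, -220, -85, 30, 90, 35] -> [-220, -85, 30, 90, 35] -> [30, 90, 35] -> 155
  [-6, 26, -37, 48, -46, -17, 27] -> [-37, 48, -46, -17, 27] -> [185, -240, 230, 85, -135] -> [-240, 230, 85, -135] -> [85, -135] -> -50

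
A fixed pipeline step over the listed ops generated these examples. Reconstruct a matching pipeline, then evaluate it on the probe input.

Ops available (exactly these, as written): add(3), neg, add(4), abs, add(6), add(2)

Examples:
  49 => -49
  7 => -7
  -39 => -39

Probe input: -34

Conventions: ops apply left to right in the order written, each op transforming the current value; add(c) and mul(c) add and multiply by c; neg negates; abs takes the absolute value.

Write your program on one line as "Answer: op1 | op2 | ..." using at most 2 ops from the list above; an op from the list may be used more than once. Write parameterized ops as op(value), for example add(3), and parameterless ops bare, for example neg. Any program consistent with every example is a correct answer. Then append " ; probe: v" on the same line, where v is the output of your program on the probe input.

abs | neg ; probe: -34

Check, running the answer program on each example:
  49 -> 49 -> -49
  7 -> 7 -> -7
  -39 -> 39 -> -39
  probe: -34 -> 34 -> -34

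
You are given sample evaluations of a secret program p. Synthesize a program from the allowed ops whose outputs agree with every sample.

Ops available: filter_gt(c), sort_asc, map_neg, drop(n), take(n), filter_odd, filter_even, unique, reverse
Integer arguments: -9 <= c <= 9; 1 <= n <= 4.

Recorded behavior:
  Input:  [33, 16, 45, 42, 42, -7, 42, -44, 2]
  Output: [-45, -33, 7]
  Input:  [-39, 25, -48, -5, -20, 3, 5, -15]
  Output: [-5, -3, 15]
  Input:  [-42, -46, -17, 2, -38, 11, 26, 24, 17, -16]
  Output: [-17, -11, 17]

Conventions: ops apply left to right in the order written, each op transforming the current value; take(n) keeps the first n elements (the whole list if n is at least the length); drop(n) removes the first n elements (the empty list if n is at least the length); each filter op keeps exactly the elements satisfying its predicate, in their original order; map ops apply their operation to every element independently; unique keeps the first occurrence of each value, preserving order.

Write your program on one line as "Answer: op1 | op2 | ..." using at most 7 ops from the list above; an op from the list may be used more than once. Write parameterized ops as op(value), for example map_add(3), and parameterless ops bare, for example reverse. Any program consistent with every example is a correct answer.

map_neg | filter_odd | reverse | take(3) | reverse | sort_asc

Check, running the answer program on each example:
  [33, 16, 45, 42, 42, -7, 42, -44, 2] -> [-33, -16, -45, -42, -42, 7, -42, 44, -2] -> [-33, -45, 7] -> [7, -45, -33] -> [7, -45, -33] -> [-33, -45, 7] -> [-45, -33, 7]
  [-39, 25, -48, -5, -20, 3, 5, -15] -> [39, -25, 48, 5, 20, -3, -5, 15] -> [39, -25, 5, -3, -5, 15] -> [15, -5, -3, 5, -25, 39] -> [15, -5, -3] -> [-3, -5, 15] -> [-5, -3, 15]
  [-42, -46, -17, 2, -38, 11, 26, 24, 17, -16] -> [42, 46, 17, -2, 38, -11, -26, -24, -17, 16] -> [17, -11, -17] -> [-17, -11, 17] -> [-17, -11, 17] -> [17, -11, -17] -> [-17, -11, 17]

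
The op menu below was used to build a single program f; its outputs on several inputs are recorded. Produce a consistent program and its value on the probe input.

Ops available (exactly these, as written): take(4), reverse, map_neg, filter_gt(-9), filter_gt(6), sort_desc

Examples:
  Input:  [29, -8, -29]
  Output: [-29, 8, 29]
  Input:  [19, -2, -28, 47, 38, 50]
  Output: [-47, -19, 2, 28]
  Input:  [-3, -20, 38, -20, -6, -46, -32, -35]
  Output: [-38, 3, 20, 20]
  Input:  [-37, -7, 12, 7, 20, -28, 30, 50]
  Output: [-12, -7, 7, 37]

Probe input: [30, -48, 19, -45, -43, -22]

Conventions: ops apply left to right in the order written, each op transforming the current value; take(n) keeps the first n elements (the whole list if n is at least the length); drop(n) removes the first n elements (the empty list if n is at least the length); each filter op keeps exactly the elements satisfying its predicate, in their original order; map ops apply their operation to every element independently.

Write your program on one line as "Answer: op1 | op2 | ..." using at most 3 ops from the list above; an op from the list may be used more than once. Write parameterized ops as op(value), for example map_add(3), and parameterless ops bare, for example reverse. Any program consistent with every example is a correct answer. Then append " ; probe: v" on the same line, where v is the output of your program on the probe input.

take(4) | sort_desc | map_neg ; probe: [-30, -19, 45, 48]

Check, running the answer program on each example:
  [29, -8, -29] -> [29, -8, -29] -> [29, -8, -29] -> [-29, 8, 29]
  [19, -2, -28, 47, 38, 50] -> [19, -2, -28, 47] -> [47, 19, -2, -28] -> [-47, -19, 2, 28]
  [-3, -20, 38, -20, -6, -46, -32, -35] -> [-3, -20, 38, -20] -> [38, -3, -20, -20] -> [-38, 3, 20, 20]
  [-37, -7, 12, 7, 20, -28, 30, 50] -> [-37, -7, 12, 7] -> [12, 7, -7, -37] -> [-12, -7, 7, 37]
  probe: [30, -48, 19, -45, -43, -22] -> [30, -48, 19, -45] -> [30, 19, -45, -48] -> [-30, -19, 45, 48]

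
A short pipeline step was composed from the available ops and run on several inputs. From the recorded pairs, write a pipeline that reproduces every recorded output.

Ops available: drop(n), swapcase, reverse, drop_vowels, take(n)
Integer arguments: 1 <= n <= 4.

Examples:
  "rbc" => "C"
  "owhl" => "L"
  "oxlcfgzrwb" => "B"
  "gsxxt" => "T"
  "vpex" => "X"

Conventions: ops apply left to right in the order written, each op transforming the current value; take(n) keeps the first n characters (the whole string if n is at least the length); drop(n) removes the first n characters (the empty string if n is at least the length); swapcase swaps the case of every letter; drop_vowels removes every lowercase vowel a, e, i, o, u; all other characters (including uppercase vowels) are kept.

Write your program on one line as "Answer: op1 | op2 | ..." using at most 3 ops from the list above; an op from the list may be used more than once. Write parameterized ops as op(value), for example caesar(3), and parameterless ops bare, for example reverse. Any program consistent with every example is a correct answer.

reverse | take(1) | swapcase

Check, running the answer program on each example:
  "rbc" -> "cbr" -> "c" -> "C"
  "owhl" -> "lhwo" -> "l" -> "L"
  "oxlcfgzrwb" -> "bwrzgfclxo" -> "b" -> "B"
  "gsxxt" -> "txxsg" -> "t" -> "T"
  "vpex" -> "xepv" -> "x" -> "X"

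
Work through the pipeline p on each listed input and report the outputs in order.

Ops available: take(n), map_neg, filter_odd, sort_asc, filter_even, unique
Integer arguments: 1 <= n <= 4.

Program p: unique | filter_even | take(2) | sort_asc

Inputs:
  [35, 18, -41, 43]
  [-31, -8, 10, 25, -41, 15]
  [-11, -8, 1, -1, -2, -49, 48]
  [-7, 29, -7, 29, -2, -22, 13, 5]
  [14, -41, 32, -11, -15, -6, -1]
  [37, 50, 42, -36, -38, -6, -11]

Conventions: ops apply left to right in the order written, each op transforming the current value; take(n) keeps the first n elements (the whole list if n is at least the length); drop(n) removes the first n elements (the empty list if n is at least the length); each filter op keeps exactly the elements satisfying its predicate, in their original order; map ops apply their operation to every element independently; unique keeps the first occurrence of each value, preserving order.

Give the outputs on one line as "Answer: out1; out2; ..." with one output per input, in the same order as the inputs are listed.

Execution, op by op:
  [35, 18, -41, 43] -> [35, 18, -41, 43] -> [18] -> [18] -> [18]
  [-31, -8, 10, 25, -41, 15] -> [-31, -8, 10, 25, -41, 15] -> [-8, 10] -> [-8, 10] -> [-8, 10]
  [-11, -8, 1, -1, -2, -49, 48] -> [-11, -8, 1, -1, -2, -49, 48] -> [-8, -2, 48] -> [-8, -2] -> [-8, -2]
  [-7, 29, -7, 29, -2, -22, 13, 5] -> [-7, 29, -2, -22, 13, 5] -> [-2, -22] -> [-2, -22] -> [-22, -2]
  [14, -41, 32, -11, -15, -6, -1] -> [14, -41, 32, -11, -15, -6, -1] -> [14, 32, -6] -> [14, 32] -> [14, 32]
  [37, 50, 42, -36, -38, -6, -11] -> [37, 50, 42, -36, -38, -6, -11] -> [50, 42, -36, -38, -6] -> [50, 42] -> [42, 50]

[18]; [-8, 10]; [-8, -2]; [-22, -2]; [14, 32]; [42, 50]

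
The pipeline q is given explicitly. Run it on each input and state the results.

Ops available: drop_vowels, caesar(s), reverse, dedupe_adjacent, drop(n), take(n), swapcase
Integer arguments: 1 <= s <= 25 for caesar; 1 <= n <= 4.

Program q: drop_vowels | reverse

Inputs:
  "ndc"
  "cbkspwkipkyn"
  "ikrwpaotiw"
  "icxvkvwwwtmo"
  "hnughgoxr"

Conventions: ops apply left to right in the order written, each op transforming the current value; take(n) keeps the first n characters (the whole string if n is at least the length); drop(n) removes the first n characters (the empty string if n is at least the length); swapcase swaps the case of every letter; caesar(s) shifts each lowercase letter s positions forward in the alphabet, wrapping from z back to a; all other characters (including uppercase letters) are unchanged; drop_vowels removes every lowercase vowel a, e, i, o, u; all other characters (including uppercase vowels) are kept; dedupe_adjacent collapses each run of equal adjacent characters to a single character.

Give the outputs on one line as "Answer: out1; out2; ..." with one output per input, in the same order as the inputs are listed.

"cdn"; "nykpkwpskbc"; "wtpwrk"; "mtwwwvkvxc"; "rxghgnh"

Execution, op by op:
  "ndc" -> "ndc" -> "cdn"
  "cbkspwkipkyn" -> "cbkspwkpkyn" -> "nykpkwpskbc"
  "ikrwpaotiw" -> "krwptw" -> "wtpwrk"
  "icxvkvwwwtmo" -> "cxvkvwwwtm" -> "mtwwwvkvxc"
  "hnughgoxr" -> "hnghgxr" -> "rxghgnh"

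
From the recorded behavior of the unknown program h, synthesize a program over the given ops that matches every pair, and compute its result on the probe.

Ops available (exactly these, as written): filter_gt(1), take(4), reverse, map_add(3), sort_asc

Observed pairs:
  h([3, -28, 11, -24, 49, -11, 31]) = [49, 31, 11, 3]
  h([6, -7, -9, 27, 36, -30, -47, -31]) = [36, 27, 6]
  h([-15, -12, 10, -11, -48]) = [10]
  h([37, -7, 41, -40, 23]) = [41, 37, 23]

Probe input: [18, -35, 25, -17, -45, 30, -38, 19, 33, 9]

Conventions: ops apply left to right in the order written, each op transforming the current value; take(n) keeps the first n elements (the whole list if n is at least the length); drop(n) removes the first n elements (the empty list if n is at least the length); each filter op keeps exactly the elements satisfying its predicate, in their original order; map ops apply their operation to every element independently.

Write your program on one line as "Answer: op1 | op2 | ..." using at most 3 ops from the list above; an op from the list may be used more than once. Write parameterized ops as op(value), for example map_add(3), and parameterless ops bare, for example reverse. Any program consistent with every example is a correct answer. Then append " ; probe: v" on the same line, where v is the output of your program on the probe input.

sort_asc | reverse | filter_gt(1) ; probe: [33, 30, 25, 19, 18, 9]

Check, running the answer program on each example:
  [3, -28, 11, -24, 49, -11, 31] -> [-28, -24, -11, 3, 11, 31, 49] -> [49, 31, 11, 3, -11, -24, -28] -> [49, 31, 11, 3]
  [6, -7, -9, 27, 36, -30, -47, -31] -> [-47, -31, -30, -9, -7, 6, 27, 36] -> [36, 27, 6, -7, -9, -30, -31, -47] -> [36, 27, 6]
  [-15, -12, 10, -11, -48] -> [-48, -15, -12, -11, 10] -> [10, -11, -12, -15, -48] -> [10]
  [37, -7, 41, -40, 23] -> [-40, -7, 23, 37, 41] -> [41, 37, 23, -7, -40] -> [41, 37, 23]
  probe: [18, -35, 25, -17, -45, 30, -38, 19, 33, 9] -> [-45, -38, -35, -17, 9, 18, 19, 25, 30, 33] -> [33, 30, 25, 19, 18, 9, -17, -35, -38, -45] -> [33, 30, 25, 19, 18, 9]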